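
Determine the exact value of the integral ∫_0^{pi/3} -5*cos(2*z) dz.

-5*sqrt(3)/4

An antiderivative is F(z) = -5*sin(2*z)/2.
Then F(pi/3) - F(0) = (-5*sqrt(3)/4) - (0) = -5*sqrt(3)/4.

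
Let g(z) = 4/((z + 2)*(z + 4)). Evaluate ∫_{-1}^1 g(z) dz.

log(81/25)

Factor the denominator: z**2 + 6*z + 8 = (z + 4)(z + 2).
Partial fractions: 4/((z + 2)*(z + 4)) = -2/(z + 4) + 2/(z + 2).
An antiderivative is F(z) = 2*log(z + 2) - 2*log(z + 4).
Then F(1) - F(-1) = (log(9/25)) - (-log(9)) = log(81/25).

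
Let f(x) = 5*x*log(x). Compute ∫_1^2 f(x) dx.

-15/4 + 10*log(2)

Integrate by parts once (u = ln x, dv = 5*x dx).
An antiderivative is F(x) = 5*x**2*(2*log(x) - 1)/4.
Then F(2) - F(1) = (-5 + 10*log(2)) - (-5/4) = -15/4 + 10*log(2).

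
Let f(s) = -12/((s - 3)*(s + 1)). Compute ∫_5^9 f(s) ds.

Factor the denominator: s**2 - 2*s - 3 = (s + 1)(s - 3).
Partial fractions: -12/((s - 3)*(s + 1)) = 3/(s + 1) - 3/(s - 3).
An antiderivative is F(s) = -3*log(s - 3) + 3*log(s + 1).
Then F(9) - F(5) = (-3*log(3) + 3*log(5)) - (log(27)) = -6*log(3) + 3*log(5).

-6*log(3) + 3*log(5)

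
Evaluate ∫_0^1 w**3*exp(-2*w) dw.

3/8 - 19*exp(-2)/8

Integrate by parts 3 times (u = w^3, dv = exp(-2*w) dw).
An antiderivative is F(w) = (-4*w**3 - 6*w**2 - 6*w - 3)*exp(-2*w)/8.
Then F(1) - F(0) = (-19*exp(-2)/8) - (-3/8) = 3/8 - 19*exp(-2)/8.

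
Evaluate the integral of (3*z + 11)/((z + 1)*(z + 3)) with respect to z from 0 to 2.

-log(5) + 5*log(3)

Factor the denominator: z**2 + 4*z + 3 = (z + 3)(z + 1).
Partial fractions: (3*z + 11)/((z + 1)*(z + 3)) = -1/(z + 3) + 4/(z + 1).
An antiderivative is F(z) = 4*log(z + 1) - log(z + 3).
Then F(2) - F(0) = (log(81/5)) - (-log(3)) = -log(5) + 5*log(3).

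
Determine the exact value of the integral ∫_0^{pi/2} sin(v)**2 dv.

Use the identity sin^2(v) = (1 - cos(2*v))/2.
An antiderivative is F(v) = v/2 - sin(2*v)/4.
Then F(pi/2) - F(0) = (pi/4) - (0) = pi/4.

pi/4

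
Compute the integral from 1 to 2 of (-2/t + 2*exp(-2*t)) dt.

-2*log(2) - exp(-4) + exp(-2)

An antiderivative is F(t) = -2*log(t) - exp(-2*t).
Then F(2) - F(1) = (-2*log(2) - exp(-4)) - (-exp(-2)) = -2*log(2) - exp(-4) + exp(-2).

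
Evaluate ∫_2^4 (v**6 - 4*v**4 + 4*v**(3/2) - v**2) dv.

By the power rule, an antiderivative is F(v) = v**7/7 + 8*v**(5/2)/5 - 4*v**5/5 - v**3/3.
Then F(4) - F(2) = (32576/21) - (-1048/105 + 32*sqrt(2)/5) = 163928/105 - 32*sqrt(2)/5.

163928/105 - 32*sqrt(2)/5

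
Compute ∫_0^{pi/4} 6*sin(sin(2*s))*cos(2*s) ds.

Let u = sin(2*s), so du = 2*cos(2*s) ds. When s = 0, u = 0; when s = pi/4, u = 1.
The integral becomes 3·∫ sin(u) du from 0 to 1, with antiderivative -3*cos(u).
Back in s: F(s) = -3*cos(sin(2*s)).
Then F(pi/4) - F(0) = (-3*cos(1)) - (-3) = 3 - 3*cos(1).

3 - 3*cos(1)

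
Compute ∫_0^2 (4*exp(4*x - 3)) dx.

-(1 - exp(8))*exp(-3)

Let u = 4*x - 3, so du = 4 dx. When x = 0, u = -3; when x = 2, u = 5.
The integral becomes ∫ exp(u) du from -3 to 5, with antiderivative exp(u).
Back in x: F(x) = exp(4*x - 3).
Then F(2) - F(0) = (exp(5)) - (exp(-3)) = -(1 - exp(8))*exp(-3).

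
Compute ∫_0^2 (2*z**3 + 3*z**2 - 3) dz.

10

By the power rule, an antiderivative is F(z) = z**4/2 + z**3 - 3*z.
Then F(2) - F(0) = (10) - (0) = 10.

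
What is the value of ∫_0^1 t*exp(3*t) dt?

1/9 + 2*exp(3)/9

Integrate by parts once (u = t, dv = exp(3*t) dt).
An antiderivative is F(t) = (3*t - 1)*exp(3*t)/9.
Then F(1) - F(0) = (2*exp(3)/9) - (-1/9) = 1/9 + 2*exp(3)/9.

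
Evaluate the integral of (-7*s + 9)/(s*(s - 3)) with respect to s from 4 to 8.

Factor the denominator: s**2 - 3*s = s(s - 3).
Partial fractions: (-7*s + 9)/(s*(s - 3)) = -3/s - 4/(s - 3).
An antiderivative is F(s) = -3*log(s) - 4*log(s - 3).
Then F(8) - F(4) = (-4*log(5) - 9*log(2)) - (-log(64)) = -4*log(5) - 3*log(2).

-4*log(5) - 3*log(2)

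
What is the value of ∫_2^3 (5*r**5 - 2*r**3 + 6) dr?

1583/3

By the power rule, an antiderivative is F(r) = 5*r**6/6 - r**4/2 + 6*r.
Then F(3) - F(2) = (585) - (172/3) = 1583/3.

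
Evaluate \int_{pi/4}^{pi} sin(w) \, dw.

sqrt(2)/2 + 1

An antiderivative is F(w) = -cos(w).
Then F(pi) - F(pi/4) = (1) - (-sqrt(2)/2) = sqrt(2)/2 + 1.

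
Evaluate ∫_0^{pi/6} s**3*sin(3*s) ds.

Integrate by parts 3 times (u = s^3, dv = sin(3*s) ds).
An antiderivative is F(s) = -s**3*cos(3*s)/3 + s**2*sin(3*s)/3 + 2*s*cos(3*s)/9 - 2*sin(3*s)/27.
Then F(pi/6) - F(0) = (-2/27 + pi**2/108) - (0) = -2/27 + pi**2/108.

-2/27 + pi**2/108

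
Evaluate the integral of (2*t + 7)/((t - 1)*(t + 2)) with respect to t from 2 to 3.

Factor the denominator: t**2 + t - 2 = (t + 2)(t - 1).
Partial fractions: (2*t + 7)/((t - 1)*(t + 2)) = -1/(t + 2) + 3/(t - 1).
An antiderivative is F(t) = 3*log(t - 1) - log(t + 2).
Then F(3) - F(2) = (log(8/5)) - (-log(4)) = log(32/5).

log(32/5)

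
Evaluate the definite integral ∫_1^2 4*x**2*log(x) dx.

-28/9 + 32*log(2)/3

Integrate by parts once (u = ln x, dv = 4*x**2 dx).
An antiderivative is F(x) = 4*x**3*(3*log(x) - 1)/9.
Then F(2) - F(1) = (-32/9 + 32*log(2)/3) - (-4/9) = -28/9 + 32*log(2)/3.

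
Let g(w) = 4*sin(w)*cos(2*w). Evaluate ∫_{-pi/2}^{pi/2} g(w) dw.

Use the identity sin(w)cos(2*w) = [sin(3*w) + sin(-w)]/2.
An antiderivative is F(w) = 2*cos(w) - 2*cos(3*w)/3.
Then F(pi/2) - F(-pi/2) = (0) - (0) = 0.

0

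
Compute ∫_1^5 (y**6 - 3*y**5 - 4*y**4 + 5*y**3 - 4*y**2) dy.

By the power rule, an antiderivative is F(y) = y**7/7 - y**6/2 - 4*y**5/5 + 5*y**4/4 - 4*y**3/3.
Then F(5) - F(1) = (122875/84) - (-521/420) = 153724/105.

153724/105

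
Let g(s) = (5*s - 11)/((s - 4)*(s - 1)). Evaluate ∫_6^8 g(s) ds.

-2*log(5) + 3*log(2) + 2*log(7)

Factor the denominator: s**2 - 5*s + 4 = (s - 1)(s - 4).
Partial fractions: (5*s - 11)/((s - 4)*(s - 1)) = 2/(s - 1) + 3/(s - 4).
An antiderivative is F(s) = 3*log(s - 4) + 2*log(s - 1).
Then F(8) - F(6) = (2*log(7) + 6*log(2)) - (3*log(2) + 2*log(5)) = -2*log(5) + 3*log(2) + 2*log(7).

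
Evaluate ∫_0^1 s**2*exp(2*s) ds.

Integrate by parts twice (u = s^2, dv = exp(2*s) ds).
An antiderivative is F(s) = (2*s**2 - 2*s + 1)*exp(2*s)/4.
Then F(1) - F(0) = (exp(2)/4) - (1/4) = -1/4 + exp(2)/4.

-1/4 + exp(2)/4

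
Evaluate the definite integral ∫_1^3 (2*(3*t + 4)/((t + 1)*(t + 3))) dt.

Factor the denominator: t**2 + 4*t + 3 = (t + 3)(t + 1).
Partial fractions: 2*(3*t + 4)/((t + 1)*(t + 3)) = 5/(t + 3) + 1/(t + 1).
An antiderivative is F(t) = log(t + 1) + 5*log(t + 3).
Then F(3) - F(1) = (7*log(2) + 5*log(3)) - (11*log(2)) = -4*log(2) + 5*log(3).

-4*log(2) + 5*log(3)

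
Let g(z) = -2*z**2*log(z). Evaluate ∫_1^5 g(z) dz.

Integrate by parts once (u = ln z, dv = -2*z**2 dz).
An antiderivative is F(z) = -2*z**3*(3*log(z) - 1)/9.
Then F(5) - F(1) = (250/9 - 250*log(5)/3) - (2/9) = 248/9 - 250*log(5)/3.

248/9 - 250*log(5)/3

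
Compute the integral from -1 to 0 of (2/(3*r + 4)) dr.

An antiderivative is F(r) = 2*log(3*r + 4)/3.
Then F(0) - F(-1) = (4*log(2)/3) - (0) = 4*log(2)/3.

4*log(2)/3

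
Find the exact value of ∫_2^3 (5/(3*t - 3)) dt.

5*log(2)/3

An antiderivative is F(t) = 5*log(3*t - 3)/3.
Then F(3) - F(2) = (5*log(6)/3) - (5*log(3)/3) = 5*log(2)/3.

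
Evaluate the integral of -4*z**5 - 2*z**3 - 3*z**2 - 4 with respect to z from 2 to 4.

By the power rule, an antiderivative is F(z) = -2*z**6/3 - z**4/2 - z**3 - 4*z.
Then F(4) - F(2) = (-8816/3) - (-200/3) = -2872.

-2872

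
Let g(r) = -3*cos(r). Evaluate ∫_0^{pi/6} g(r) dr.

An antiderivative is F(r) = -3*sin(r).
Then F(pi/6) - F(0) = (-3/2) - (0) = -3/2.

-3/2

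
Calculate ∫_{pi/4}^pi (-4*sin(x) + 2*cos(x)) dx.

An antiderivative is F(x) = 2*sin(x) + 4*cos(x).
Then F(pi) - F(pi/4) = (-4) - (3*sqrt(2)) = -3*sqrt(2) - 4.

-3*sqrt(2) - 4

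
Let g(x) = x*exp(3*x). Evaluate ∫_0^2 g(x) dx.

1/9 + 5*exp(6)/9

Integrate by parts once (u = x, dv = exp(3*x) dx).
An antiderivative is F(x) = (3*x - 1)*exp(3*x)/9.
Then F(2) - F(0) = (5*exp(6)/9) - (-1/9) = 1/9 + 5*exp(6)/9.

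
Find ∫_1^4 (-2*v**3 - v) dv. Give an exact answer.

-135

By the power rule, an antiderivative is F(v) = -v**4/2 - v**2/2.
Then F(4) - F(1) = (-136) - (-1) = -135.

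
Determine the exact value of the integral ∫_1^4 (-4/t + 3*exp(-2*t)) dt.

-8*log(2) - 3*exp(-8)/2 + 3*exp(-2)/2

An antiderivative is F(t) = -4*log(t) - 3*exp(-2*t)/2.
Then F(4) - F(1) = (-8*log(2) - 3*exp(-8)/2) - (-3*exp(-2)/2) = -8*log(2) - 3*exp(-8)/2 + 3*exp(-2)/2.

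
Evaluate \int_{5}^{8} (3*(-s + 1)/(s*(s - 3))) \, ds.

-log(10)

Factor the denominator: s**2 - 3*s = s(s - 3).
Partial fractions: 3*(-s + 1)/(s*(s - 3)) = -1/s - 2/(s - 3).
An antiderivative is F(s) = -log(s) - 2*log(s - 3).
Then F(8) - F(5) = (-2*log(5) - 3*log(2)) - (-log(20)) = -log(10).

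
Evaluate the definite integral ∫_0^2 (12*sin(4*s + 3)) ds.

Let u = 4*s + 3, so du = 4 ds. When s = 0, u = 3; when s = 2, u = 11.
The integral becomes 3·∫ sin(u) du from 3 to 11, with antiderivative -3*cos(u).
Back in s: F(s) = -3*cos(4*s + 3).
Then F(2) - F(0) = (-3*cos(11)) - (-3*cos(3)) = 3*cos(3) - 3*cos(11).

3*cos(3) - 3*cos(11)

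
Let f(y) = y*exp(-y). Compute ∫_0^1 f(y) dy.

1 - 2*exp(-1)

Integrate by parts once (u = y, dv = exp(-y) dy).
An antiderivative is F(y) = (-y - 1)*exp(-y).
Then F(1) - F(0) = (-2*exp(-1)) - (-1) = 1 - 2*exp(-1).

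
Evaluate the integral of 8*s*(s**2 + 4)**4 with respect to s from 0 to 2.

126976/5

Let u = s**2 + 4, so du = 2*s ds. When s = 0, u = 4; when s = 2, u = 8.
The integral becomes 4·∫ u**4 du from 4 to 8, with antiderivative 4*u**5/5.
Back in s: F(s) = 4*(s**2 + 4)**5/5.
Then F(2) - F(0) = (131072/5) - (4096/5) = 126976/5.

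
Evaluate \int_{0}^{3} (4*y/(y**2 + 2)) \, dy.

-2*log(2) + 2*log(11)

Let u = y**2 + 2, so du = 2*y dy. When y = 0, u = 2; when y = 3, u = 11.
The integral becomes 2·∫ 1/u du from 2 to 11, with antiderivative 2*log(u).
Back in y: F(y) = 2*log(y**2 + 2).
Then F(3) - F(0) = (2*log(11)) - (log(4)) = -2*log(2) + 2*log(11).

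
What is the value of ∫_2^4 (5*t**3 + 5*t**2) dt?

By the power rule, an antiderivative is F(t) = 5*t**4/4 + 5*t**3/3.
Then F(4) - F(2) = (1280/3) - (100/3) = 1180/3.

1180/3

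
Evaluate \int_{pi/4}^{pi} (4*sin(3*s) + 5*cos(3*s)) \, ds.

4/3 - 3*sqrt(2)/2

An antiderivative is F(s) = 5*sin(3*s)/3 - 4*cos(3*s)/3.
Then F(pi) - F(pi/4) = (4/3) - (3*sqrt(2)/2) = 4/3 - 3*sqrt(2)/2.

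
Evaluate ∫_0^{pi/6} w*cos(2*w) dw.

-1/8 + sqrt(3)*pi/24

Integrate by parts once (u = w, dv = cos(2*w) dw).
An antiderivative is F(w) = w*sin(2*w)/2 + cos(2*w)/4.
Then F(pi/6) - F(0) = (1/8 + sqrt(3)*pi/24) - (1/4) = -1/8 + sqrt(3)*pi/24.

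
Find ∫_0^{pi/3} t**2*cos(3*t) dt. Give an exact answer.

-2*pi/27

Integrate by parts twice (u = t^2, dv = cos(3*t) dt).
An antiderivative is F(t) = t**2*sin(3*t)/3 + 2*t*cos(3*t)/9 - 2*sin(3*t)/27.
Then F(pi/3) - F(0) = (-2*pi/27) - (0) = -2*pi/27.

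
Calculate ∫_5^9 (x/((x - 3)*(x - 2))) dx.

-2*log(7) + 5*log(3)

Factor the denominator: x**2 - 5*x + 6 = (x - 2)(x - 3).
Partial fractions: x/((x - 3)*(x - 2)) = -2/(x - 2) + 3/(x - 3).
An antiderivative is F(x) = 3*log(x - 3) - 2*log(x - 2).
Then F(9) - F(5) = (-2*log(7) + 3*log(2) + 3*log(3)) - (log(8/9)) = -2*log(7) + 5*log(3).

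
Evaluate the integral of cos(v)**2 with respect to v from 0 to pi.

Use the identity cos^2(v) = (1 + cos(2*v))/2.
An antiderivative is F(v) = v/2 + sin(2*v)/4.
Then F(pi) - F(0) = (pi/2) - (0) = pi/2.

pi/2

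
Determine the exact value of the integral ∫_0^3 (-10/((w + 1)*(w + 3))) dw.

-log(32)

Factor the denominator: w**2 + 4*w + 3 = (w + 3)(w + 1).
Partial fractions: -10/((w + 1)*(w + 3)) = 5/(w + 3) - 5/(w + 1).
An antiderivative is F(w) = -5*log(w + 1) + 5*log(w + 3).
Then F(3) - F(0) = (-5*log(2) + 5*log(3)) - (5*log(3)) = -log(32).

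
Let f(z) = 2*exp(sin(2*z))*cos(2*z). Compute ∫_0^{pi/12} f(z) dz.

-1 + exp(1/2)

Let u = sin(2*z), so du = 2*cos(2*z) dz. When z = 0, u = 0; when z = pi/12, u = 1/2.
The integral becomes ∫ exp(u) du from 0 to 1/2, with antiderivative exp(u).
Back in z: F(z) = exp(sin(2*z)).
Then F(pi/12) - F(0) = (exp(1/2)) - (1) = -1 + exp(1/2).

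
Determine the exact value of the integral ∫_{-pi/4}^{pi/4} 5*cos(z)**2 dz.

5/2 + 5*pi/4

Use the identity cos^2(z) = (1 + cos(2*z))/2.
An antiderivative is F(z) = 5*z/2 + 5*sin(2*z)/4.
Then F(pi/4) - F(-pi/4) = (5/4 + 5*pi/8) - (-5*pi/8 - 5/4) = 5/2 + 5*pi/4.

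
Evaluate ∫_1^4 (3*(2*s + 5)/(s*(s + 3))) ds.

log(7) + 8*log(2)

Factor the denominator: s**2 + 3*s = (s + 3)s.
Partial fractions: 3*(2*s + 5)/(s*(s + 3)) = 1/(s + 3) + 5/s.
An antiderivative is F(s) = 5*log(s) + log(s + 3).
Then F(4) - F(1) = (log(7) + 10*log(2)) - (log(4)) = log(7) + 8*log(2).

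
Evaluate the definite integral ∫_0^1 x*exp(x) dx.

Integrate by parts once (u = x, dv = exp(x) dx).
An antiderivative is F(x) = (x - 1)*exp(x).
Then F(1) - F(0) = (0) - (-1) = 1.

1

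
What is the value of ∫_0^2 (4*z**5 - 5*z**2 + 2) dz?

100/3

By the power rule, an antiderivative is F(z) = 2*z**6/3 - 5*z**3/3 + 2*z.
Then F(2) - F(0) = (100/3) - (0) = 100/3.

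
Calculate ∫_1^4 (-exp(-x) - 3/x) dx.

-6*log(2) - exp(-1) + exp(-4)

An antiderivative is F(x) = -3*log(x) + exp(-x).
Then F(4) - F(1) = (-6*log(2) + exp(-4)) - (exp(-1)) = -6*log(2) - exp(-1) + exp(-4).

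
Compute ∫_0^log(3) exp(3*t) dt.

26/3

Let u = exp(t), so du = exp(t) dt. When t = 0, u = 1; when t = log(3), u = 3.
The integral becomes ∫ u**2 du from 1 to 3, with antiderivative u**3/3.
Back in t: F(t) = exp(3*t)/3.
Then F(log(3)) - F(0) = (9) - (1/3) = 26/3.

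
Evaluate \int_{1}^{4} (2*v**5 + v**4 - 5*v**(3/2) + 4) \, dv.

7598/5

By the power rule, an antiderivative is F(v) = v**6/3 - 2*v**(5/2) + v**5/5 + 4*v.
Then F(4) - F(1) = (22832/15) - (38/15) = 7598/5.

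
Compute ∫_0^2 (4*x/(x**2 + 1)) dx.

Let u = x**2 + 1, so du = 2*x dx. When x = 0, u = 1; when x = 2, u = 5.
The integral becomes 2·∫ 1/u du from 1 to 5, with antiderivative 2*log(u).
Back in x: F(x) = 2*log(x**2 + 1).
Then F(2) - F(0) = (log(25)) - (0) = log(25).

log(25)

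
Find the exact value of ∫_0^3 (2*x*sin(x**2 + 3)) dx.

Let u = x**2 + 3, so du = 2*x dx. When x = 0, u = 3; when x = 3, u = 12.
The integral becomes ∫ sin(u) du from 3 to 12, with antiderivative -cos(u).
Back in x: F(x) = -cos(x**2 + 3).
Then F(3) - F(0) = (-cos(12)) - (-cos(3)) = cos(3) - cos(12).

cos(3) - cos(12)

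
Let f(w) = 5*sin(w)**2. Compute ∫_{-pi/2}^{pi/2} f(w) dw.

5*pi/2

Use the identity sin^2(w) = (1 - cos(2*w))/2.
An antiderivative is F(w) = 5*w/2 - 5*sin(2*w)/4.
Then F(pi/2) - F(-pi/2) = (5*pi/4) - (-5*pi/4) = 5*pi/2.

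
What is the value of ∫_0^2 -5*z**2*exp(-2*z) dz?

Integrate by parts twice (u = z^2, dv = -5*exp(-2*z) dz).
An antiderivative is F(z) = (10*z**2 + 10*z + 5)*exp(-2*z)/4.
Then F(2) - F(0) = (65*exp(-4)/4) - (5/4) = -5/4 + 65*exp(-4)/4.

-5/4 + 65*exp(-4)/4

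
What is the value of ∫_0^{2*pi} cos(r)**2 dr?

Use the identity cos^2(r) = (1 + cos(2*r))/2.
An antiderivative is F(r) = r/2 + sin(2*r)/4.
Then F(2*pi) - F(0) = (pi) - (0) = pi.

pi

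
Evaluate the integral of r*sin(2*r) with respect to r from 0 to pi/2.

pi/4

Integrate by parts once (u = r, dv = sin(2*r) dr).
An antiderivative is F(r) = -r*cos(2*r)/2 + sin(2*r)/4.
Then F(pi/2) - F(0) = (pi/4) - (0) = pi/4.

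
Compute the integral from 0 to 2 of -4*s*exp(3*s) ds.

-20*exp(6)/9 - 4/9

Integrate by parts once (u = s, dv = -4*exp(3*s) ds).
An antiderivative is F(s) = (-12*s + 4)*exp(3*s)/9.
Then F(2) - F(0) = (-20*exp(6)/9) - (4/9) = -20*exp(6)/9 - 4/9.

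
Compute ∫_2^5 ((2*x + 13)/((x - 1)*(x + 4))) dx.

Factor the denominator: x**2 + 3*x - 4 = (x + 4)(x - 1).
Partial fractions: (2*x + 13)/((x - 1)*(x + 4)) = -1/(x + 4) + 3/(x - 1).
An antiderivative is F(x) = 3*log(x - 1) - log(x + 4).
Then F(5) - F(2) = (log(64/9)) - (-log(6)) = -log(3) + 7*log(2).

-log(3) + 7*log(2)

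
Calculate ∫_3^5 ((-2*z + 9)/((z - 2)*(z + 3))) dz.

log(81/64)

Factor the denominator: z**2 + z - 6 = (z + 3)(z - 2).
Partial fractions: (-2*z + 9)/((z - 2)*(z + 3)) = -3/(z + 3) + 1/(z - 2).
An antiderivative is F(z) = log(z - 2) - 3*log(z + 3).
Then F(5) - F(3) = (-9*log(2) + log(3)) - (-3*log(3) - 3*log(2)) = log(81/64).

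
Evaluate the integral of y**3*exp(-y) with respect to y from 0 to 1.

6 - 16*exp(-1)

Integrate by parts 3 times (u = y^3, dv = exp(-y) dy).
An antiderivative is F(y) = (-y**3 - 3*y**2 - 6*y - 6)*exp(-y).
Then F(1) - F(0) = (-16*exp(-1)) - (-6) = 6 - 16*exp(-1).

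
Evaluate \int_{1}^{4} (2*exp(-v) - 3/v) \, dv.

An antiderivative is F(v) = -3*log(v) - 2*exp(-v).
Then F(4) - F(1) = (-6*log(2) - 2*exp(-4)) - (-2*exp(-1)) = -6*log(2) - 2*exp(-4) + 2*exp(-1).

-6*log(2) - 2*exp(-4) + 2*exp(-1)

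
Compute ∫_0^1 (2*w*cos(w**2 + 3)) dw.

sin(4) - sin(3)

Let u = w**2 + 3, so du = 2*w dw. When w = 0, u = 3; when w = 1, u = 4.
The integral becomes ∫ cos(u) du from 3 to 4, with antiderivative sin(u).
Back in w: F(w) = sin(w**2 + 3).
Then F(1) - F(0) = (sin(4)) - (sin(3)) = sin(4) - sin(3).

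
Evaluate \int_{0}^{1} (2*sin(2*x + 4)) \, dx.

-cos(6) + cos(4)

Let u = 2*x + 4, so du = 2 dx. When x = 0, u = 4; when x = 1, u = 6.
The integral becomes ∫ sin(u) du from 4 to 6, with antiderivative -cos(u).
Back in x: F(x) = -cos(2*x + 4).
Then F(1) - F(0) = (-cos(6)) - (-cos(4)) = -cos(6) + cos(4).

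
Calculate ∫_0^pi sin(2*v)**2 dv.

Use the identity sin^2(2*v) = (1 - cos(4*v))/2.
An antiderivative is F(v) = v/2 - sin(4*v)/8.
Then F(pi) - F(0) = (pi/2) - (0) = pi/2.

pi/2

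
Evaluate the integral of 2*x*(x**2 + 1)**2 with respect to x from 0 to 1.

Let u = x**2 + 1, so du = 2*x dx. When x = 0, u = 1; when x = 1, u = 2.
The integral becomes ∫ u**2 du from 1 to 2, with antiderivative u**3/3.
Back in x: F(x) = (x**2 + 1)**3/3.
Then F(1) - F(0) = (8/3) - (1/3) = 7/3.

7/3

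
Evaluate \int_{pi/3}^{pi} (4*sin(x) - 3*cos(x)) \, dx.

An antiderivative is F(x) = -3*sin(x) - 4*cos(x).
Then F(pi) - F(pi/3) = (4) - (-3*sqrt(3)/2 - 2) = 3*sqrt(3)/2 + 6.

3*sqrt(3)/2 + 6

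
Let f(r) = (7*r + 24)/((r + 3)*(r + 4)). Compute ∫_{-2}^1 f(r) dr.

2*log(2) + 4*log(5)

Factor the denominator: r**2 + 7*r + 12 = (r + 4)(r + 3).
Partial fractions: (7*r + 24)/((r + 3)*(r + 4)) = 4/(r + 4) + 3/(r + 3).
An antiderivative is F(r) = 3*log(r + 3) + 4*log(r + 4).
Then F(1) - F(-2) = (6*log(2) + 4*log(5)) - (log(16)) = 2*log(2) + 4*log(5).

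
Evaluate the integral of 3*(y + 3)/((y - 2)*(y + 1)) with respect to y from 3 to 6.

Factor the denominator: y**2 - y - 2 = (y + 1)(y - 2).
Partial fractions: 3*(y + 3)/((y - 2)*(y + 1)) = -2/(y + 1) + 5/(y - 2).
An antiderivative is F(y) = 5*log(y - 2) - 2*log(y + 1).
Then F(6) - F(3) = (-2*log(7) + 10*log(2)) - (-log(16)) = -2*log(7) + 14*log(2).

-2*log(7) + 14*log(2)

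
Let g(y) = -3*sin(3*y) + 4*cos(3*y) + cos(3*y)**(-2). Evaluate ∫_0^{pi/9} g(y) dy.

An antiderivative is F(y) = 4*sin(3*y)/3 + cos(3*y) + tan(3*y)/3.
Then F(pi/9) - F(0) = (1/2 + sqrt(3)) - (1) = -1/2 + sqrt(3).

-1/2 + sqrt(3)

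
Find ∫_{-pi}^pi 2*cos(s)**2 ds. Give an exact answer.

Use the identity cos^2(s) = (1 + cos(2*s))/2.
An antiderivative is F(s) = s + sin(2*s)/2.
Then F(pi) - F(-pi) = (pi) - (-pi) = 2*pi.

2*pi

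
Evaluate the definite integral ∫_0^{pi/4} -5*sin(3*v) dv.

An antiderivative is F(v) = 5*cos(3*v)/3.
Then F(pi/4) - F(0) = (-5*sqrt(2)/6) - (5/3) = -5/3 - 5*sqrt(2)/6.

-5/3 - 5*sqrt(2)/6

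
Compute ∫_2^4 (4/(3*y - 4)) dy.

An antiderivative is F(y) = 4*log(3*y - 4)/3.
Then F(4) - F(2) = (log(16)) - (4*log(2)/3) = 8*log(2)/3.

8*log(2)/3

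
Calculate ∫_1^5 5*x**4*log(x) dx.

Integrate by parts once (u = ln x, dv = 5*x**4 dx).
An antiderivative is F(x) = x**5*(5*log(x) - 1)/5.
Then F(5) - F(1) = (-625 + 3125*log(5)) - (-1/5) = -3124/5 + 3125*log(5).

-3124/5 + 3125*log(5)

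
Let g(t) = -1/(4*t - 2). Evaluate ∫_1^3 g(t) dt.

-log(10)/4 + log(2)/4

An antiderivative is F(t) = -log(4*t - 2)/4.
Then F(3) - F(1) = (-log(10)/4) - (-log(2)/4) = -log(10)/4 + log(2)/4.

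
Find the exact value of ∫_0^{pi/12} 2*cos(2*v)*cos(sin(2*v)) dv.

Let u = sin(2*v), so du = 2*cos(2*v) dv. When v = 0, u = 0; when v = pi/12, u = 1/2.
The integral becomes ∫ cos(u) du from 0 to 1/2, with antiderivative sin(u).
Back in v: F(v) = sin(sin(2*v)).
Then F(pi/12) - F(0) = (sin(1/2)) - (0) = sin(1/2).

sin(1/2)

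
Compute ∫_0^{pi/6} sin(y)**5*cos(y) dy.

1/384

Let u = sin(y), so du = cos(y) dy. When y = 0, u = 0; when y = pi/6, u = 1/2.
The integral becomes ∫ u**5 du from 0 to 1/2, with antiderivative u**6/6.
Back in y: F(y) = sin(y)**6/6.
Then F(pi/6) - F(0) = (1/384) - (0) = 1/384.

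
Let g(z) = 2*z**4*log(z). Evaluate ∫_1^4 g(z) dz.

-2046/25 + 4096*log(2)/5

Integrate by parts once (u = ln z, dv = 2*z**4 dz).
An antiderivative is F(z) = 2*z**5*(5*log(z) - 1)/25.
Then F(4) - F(1) = (-2048/25 + 4096*log(2)/5) - (-2/25) = -2046/25 + 4096*log(2)/5.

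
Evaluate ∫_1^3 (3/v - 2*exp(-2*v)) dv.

An antiderivative is F(v) = 3*log(v) + exp(-2*v).
Then F(3) - F(1) = (exp(-6) + 3*log(3)) - (exp(-2)) = -exp(-2) + exp(-6) + 3*log(3).

-exp(-2) + exp(-6) + 3*log(3)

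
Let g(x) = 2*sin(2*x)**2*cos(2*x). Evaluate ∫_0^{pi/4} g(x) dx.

Let u = sin(2*x), so du = 2*cos(2*x) dx. When x = 0, u = 0; when x = pi/4, u = 1.
The integral becomes ∫ u**2 du from 0 to 1, with antiderivative u**3/3.
Back in x: F(x) = sin(2*x)**3/3.
Then F(pi/4) - F(0) = (1/3) - (0) = 1/3.

1/3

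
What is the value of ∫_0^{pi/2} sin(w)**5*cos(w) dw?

1/6

Let u = sin(w), so du = cos(w) dw. When w = 0, u = 0; when w = pi/2, u = 1.
The integral becomes ∫ u**5 du from 0 to 1, with antiderivative u**6/6.
Back in w: F(w) = sin(w)**6/6.
Then F(pi/2) - F(0) = (1/6) - (0) = 1/6.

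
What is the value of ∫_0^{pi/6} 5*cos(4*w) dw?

5*sqrt(3)/8

An antiderivative is F(w) = 5*sin(4*w)/4.
Then F(pi/6) - F(0) = (5*sqrt(3)/8) - (0) = 5*sqrt(3)/8.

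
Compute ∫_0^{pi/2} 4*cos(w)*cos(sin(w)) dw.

4*sin(1)

Let u = sin(w), so du = cos(w) dw. When w = 0, u = 0; when w = pi/2, u = 1.
The integral becomes 4·∫ cos(u) du from 0 to 1, with antiderivative 4*sin(u).
Back in w: F(w) = 4*sin(sin(w)).
Then F(pi/2) - F(0) = (4*sin(1)) - (0) = 4*sin(1).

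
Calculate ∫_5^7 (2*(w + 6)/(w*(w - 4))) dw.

Factor the denominator: w**2 - 4*w = w(w - 4).
Partial fractions: 2*(w + 6)/(w*(w - 4)) = -3/w + 5/(w - 4).
An antiderivative is F(w) = -3*log(w) + 5*log(w - 4).
Then F(7) - F(5) = (-3*log(7) + 5*log(3)) - (-3*log(5)) = -3*log(7) + 3*log(5) + 5*log(3).

-3*log(7) + 3*log(5) + 5*log(3)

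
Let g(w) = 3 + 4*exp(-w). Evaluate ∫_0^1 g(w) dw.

7 - 4*exp(-1)

An antiderivative is F(w) = 3*w - 4*exp(-w).
Then F(1) - F(0) = (3 - 4*exp(-1)) - (-4) = 7 - 4*exp(-1).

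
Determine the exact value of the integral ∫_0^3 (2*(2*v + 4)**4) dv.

98976/5

Let u = 2*v + 4, so du = 2 dv. When v = 0, u = 4; when v = 3, u = 10.
The integral becomes ∫ u**4 du from 4 to 10, with antiderivative u**5/5.
Back in v: F(v) = (2*v + 4)**5/5.
Then F(3) - F(0) = (20000) - (1024/5) = 98976/5.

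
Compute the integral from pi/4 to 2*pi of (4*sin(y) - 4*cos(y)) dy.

-4 + 4*sqrt(2)

An antiderivative is F(y) = -4*sin(y) - 4*cos(y).
Then F(2*pi) - F(pi/4) = (-4) - (-4*sqrt(2)) = -4 + 4*sqrt(2).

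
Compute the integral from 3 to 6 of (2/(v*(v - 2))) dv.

Factor the denominator: v**2 - 2*v = v(v - 2).
Partial fractions: 2/(v*(v - 2)) = -1/v + 1/(v - 2).
An antiderivative is F(v) = -log(v) + log(v - 2).
Then F(6) - F(3) = (log(2/3)) - (-log(3)) = log(2).

log(2)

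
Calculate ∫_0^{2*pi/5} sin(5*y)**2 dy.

Use the identity sin^2(5*y) = (1 - cos(10*y))/2.
An antiderivative is F(y) = y/2 - sin(10*y)/20.
Then F(2*pi/5) - F(0) = (pi/5) - (0) = pi/5.

pi/5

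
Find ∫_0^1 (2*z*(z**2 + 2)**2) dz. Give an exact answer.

Let u = z**2 + 2, so du = 2*z dz. When z = 0, u = 2; when z = 1, u = 3.
The integral becomes ∫ u**2 du from 2 to 3, with antiderivative u**3/3.
Back in z: F(z) = (z**2 + 2)**3/3.
Then F(1) - F(0) = (9) - (8/3) = 19/3.

19/3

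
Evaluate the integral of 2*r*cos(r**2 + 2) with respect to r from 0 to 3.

sin(11) - sin(2)

Let u = r**2 + 2, so du = 2*r dr. When r = 0, u = 2; when r = 3, u = 11.
The integral becomes ∫ cos(u) du from 2 to 11, with antiderivative sin(u).
Back in r: F(r) = sin(r**2 + 2).
Then F(3) - F(0) = (sin(11)) - (sin(2)) = sin(11) - sin(2).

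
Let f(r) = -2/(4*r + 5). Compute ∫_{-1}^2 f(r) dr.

-log(13)/2

An antiderivative is F(r) = -log(4*r + 5)/2.
Then F(2) - F(-1) = (-log(13)/2) - (0) = -log(13)/2.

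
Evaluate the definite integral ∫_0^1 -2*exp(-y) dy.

An antiderivative is F(y) = 2*exp(-y).
Then F(1) - F(0) = (2*exp(-1)) - (2) = -2 + 2*exp(-1).

-2 + 2*exp(-1)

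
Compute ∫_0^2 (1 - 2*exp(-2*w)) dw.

exp(-4) + 1

An antiderivative is F(w) = w + exp(-2*w).
Then F(2) - F(0) = (exp(-4) + 2) - (1) = exp(-4) + 1.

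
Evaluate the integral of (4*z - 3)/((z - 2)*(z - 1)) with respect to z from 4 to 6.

log(96/5)

Factor the denominator: z**2 - 3*z + 2 = (z - 1)(z - 2).
Partial fractions: (4*z - 3)/((z - 2)*(z - 1)) = -1/(z - 1) + 5/(z - 2).
An antiderivative is F(z) = 5*log(z - 2) - log(z - 1).
Then F(6) - F(4) = (-log(5) + 10*log(2)) - (log(32/3)) = log(96/5).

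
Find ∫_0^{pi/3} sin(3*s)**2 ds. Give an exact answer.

pi/6

Use the identity sin^2(3*s) = (1 - cos(6*s))/2.
An antiderivative is F(s) = s/2 - sin(6*s)/12.
Then F(pi/3) - F(0) = (pi/6) - (0) = pi/6.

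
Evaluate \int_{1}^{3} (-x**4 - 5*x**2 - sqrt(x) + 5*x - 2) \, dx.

-1126/15 - 2*sqrt(3)

By the power rule, an antiderivative is F(x) = -x**5/5 - 2*x**(3/2)/3 - 5*x**3/3 + 5*x**2/2 - 2*x.
Then F(3) - F(1) = (-771/10 - 2*sqrt(3)) - (-61/30) = -1126/15 - 2*sqrt(3).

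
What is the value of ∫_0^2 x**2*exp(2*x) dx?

-1/4 + 5*exp(4)/4

Integrate by parts twice (u = x^2, dv = exp(2*x) dx).
An antiderivative is F(x) = (2*x**2 - 2*x + 1)*exp(2*x)/4.
Then F(2) - F(0) = (5*exp(4)/4) - (1/4) = -1/4 + 5*exp(4)/4.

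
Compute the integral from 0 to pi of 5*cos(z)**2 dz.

Use the identity cos^2(z) = (1 + cos(2*z))/2.
An antiderivative is F(z) = 5*z/2 + 5*sin(2*z)/4.
Then F(pi) - F(0) = (5*pi/2) - (0) = 5*pi/2.

5*pi/2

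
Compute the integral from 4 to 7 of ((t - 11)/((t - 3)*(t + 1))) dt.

Factor the denominator: t**2 - 2*t - 3 = (t + 1)(t - 3).
Partial fractions: (t - 11)/((t - 3)*(t + 1)) = 3/(t + 1) - 2/(t - 3).
An antiderivative is F(t) = -2*log(t - 3) + 3*log(t + 1).
Then F(7) - F(4) = (log(32)) - (3*log(5)) = -3*log(5) + 5*log(2).

-3*log(5) + 5*log(2)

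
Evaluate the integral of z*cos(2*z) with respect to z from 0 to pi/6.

Integrate by parts once (u = z, dv = cos(2*z) dz).
An antiderivative is F(z) = z*sin(2*z)/2 + cos(2*z)/4.
Then F(pi/6) - F(0) = (1/8 + sqrt(3)*pi/24) - (1/4) = -1/8 + sqrt(3)*pi/24.

-1/8 + sqrt(3)*pi/24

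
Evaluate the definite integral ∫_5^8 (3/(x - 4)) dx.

log(64)

An antiderivative is F(x) = 3*log(x - 4).
Then F(8) - F(5) = (log(64)) - (0) = log(64).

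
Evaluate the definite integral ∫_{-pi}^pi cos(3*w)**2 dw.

Use the identity cos^2(3*w) = (1 + cos(6*w))/2.
An antiderivative is F(w) = w/2 + sin(6*w)/12.
Then F(pi) - F(-pi) = (pi/2) - (-pi/2) = pi.

pi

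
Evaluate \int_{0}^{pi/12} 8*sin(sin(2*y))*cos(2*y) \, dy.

4 - 4*cos(1/2)

Let u = sin(2*y), so du = 2*cos(2*y) dy. When y = 0, u = 0; when y = pi/12, u = 1/2.
The integral becomes 4·∫ sin(u) du from 0 to 1/2, with antiderivative -4*cos(u).
Back in y: F(y) = -4*cos(sin(2*y)).
Then F(pi/12) - F(0) = (-4*cos(1/2)) - (-4) = 4 - 4*cos(1/2).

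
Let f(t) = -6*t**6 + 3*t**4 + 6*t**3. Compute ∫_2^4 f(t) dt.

By the power rule, an antiderivative is F(t) = -6*t**7/7 + 3*t**5/5 + 3*t**4/2.
Then F(4) - F(2) = (-456576/35) - (-2328/35) = -454248/35.

-454248/35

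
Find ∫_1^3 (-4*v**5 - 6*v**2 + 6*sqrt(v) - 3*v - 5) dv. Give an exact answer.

-1690/3 + 12*sqrt(3)

By the power rule, an antiderivative is F(v) = -2*v**6/3 + 4*v**(3/2) - 2*v**3 - 3*v**2/2 - 5*v.
Then F(3) - F(1) = (-1137/2 + 12*sqrt(3)) - (-31/6) = -1690/3 + 12*sqrt(3).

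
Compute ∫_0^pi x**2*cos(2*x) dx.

Integrate by parts twice (u = x^2, dv = cos(2*x) dx).
An antiderivative is F(x) = x**2*sin(2*x)/2 + x*cos(2*x)/2 - sin(2*x)/4.
Then F(pi) - F(0) = (pi/2) - (0) = pi/2.

pi/2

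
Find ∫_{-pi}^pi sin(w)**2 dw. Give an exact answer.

pi

Use the identity sin^2(w) = (1 - cos(2*w))/2.
An antiderivative is F(w) = w/2 - sin(2*w)/4.
Then F(pi) - F(-pi) = (pi/2) - (-pi/2) = pi.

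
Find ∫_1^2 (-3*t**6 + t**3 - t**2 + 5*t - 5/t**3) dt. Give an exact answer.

By the power rule, an antiderivative is F(t) = -3*t**7/7 + t**4/4 - t**3/3 + 5*t**2/2 + 5/(2*t**2).
Then F(2) - F(1) = (-7207/168) - (377/84) = -7961/168.

-7961/168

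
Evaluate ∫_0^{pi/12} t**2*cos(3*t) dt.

sqrt(2)*(-32 + pi**2 + 8*pi)/864

Integrate by parts twice (u = t^2, dv = cos(3*t) dt).
An antiderivative is F(t) = t**2*sin(3*t)/3 + 2*t*cos(3*t)/9 - 2*sin(3*t)/27.
Then F(pi/12) - F(0) = (sqrt(2)*(-32 + pi**2 + 8*pi)/864) - (0) = sqrt(2)*(-32 + pi**2 + 8*pi)/864.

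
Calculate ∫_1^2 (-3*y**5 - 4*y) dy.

By the power rule, an antiderivative is F(y) = -y**6/2 - 2*y**2.
Then F(2) - F(1) = (-40) - (-5/2) = -75/2.

-75/2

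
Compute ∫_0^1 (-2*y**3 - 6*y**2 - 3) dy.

-11/2

By the power rule, an antiderivative is F(y) = -y**4/2 - 2*y**3 - 3*y.
Then F(1) - F(0) = (-11/2) - (0) = -11/2.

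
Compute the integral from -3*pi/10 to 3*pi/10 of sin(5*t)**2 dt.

Use the identity sin^2(5*t) = (1 - cos(10*t))/2.
An antiderivative is F(t) = t/2 - sin(10*t)/20.
Then F(3*pi/10) - F(-3*pi/10) = (3*pi/20) - (-3*pi/20) = 3*pi/10.

3*pi/10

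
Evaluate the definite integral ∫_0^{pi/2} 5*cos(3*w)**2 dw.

5*pi/4

Use the identity cos^2(3*w) = (1 + cos(6*w))/2.
An antiderivative is F(w) = 5*w/2 + 5*sin(6*w)/12.
Then F(pi/2) - F(0) = (5*pi/4) - (0) = 5*pi/4.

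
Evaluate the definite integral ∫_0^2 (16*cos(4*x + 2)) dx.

-4*sin(2) + 4*sin(10)

Let u = 4*x + 2, so du = 4 dx. When x = 0, u = 2; when x = 2, u = 10.
The integral becomes 4·∫ cos(u) du from 2 to 10, with antiderivative 4*sin(u).
Back in x: F(x) = 4*sin(4*x + 2).
Then F(2) - F(0) = (4*sin(10)) - (4*sin(2)) = -4*sin(2) + 4*sin(10).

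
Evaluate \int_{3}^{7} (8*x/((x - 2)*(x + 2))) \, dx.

8*log(3)

Factor the denominator: x**2 - 4 = (x + 2)(x - 2).
Partial fractions: 8*x/((x - 2)*(x + 2)) = 4/(x + 2) + 4/(x - 2).
An antiderivative is F(x) = 4*log(x - 2) + 4*log(x + 2).
Then F(7) - F(3) = (4*log(5) + 8*log(3)) - (4*log(5)) = 8*log(3).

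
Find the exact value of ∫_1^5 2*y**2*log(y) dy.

Integrate by parts once (u = ln y, dv = 2*y**2 dy).
An antiderivative is F(y) = 2*y**3*(3*log(y) - 1)/9.
Then F(5) - F(1) = (-250/9 + 250*log(5)/3) - (-2/9) = -248/9 + 250*log(5)/3.

-248/9 + 250*log(5)/3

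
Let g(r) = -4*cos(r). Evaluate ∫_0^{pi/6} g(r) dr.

-2

An antiderivative is F(r) = -4*sin(r).
Then F(pi/6) - F(0) = (-2) - (0) = -2.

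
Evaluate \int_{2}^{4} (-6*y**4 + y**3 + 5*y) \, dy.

-5502/5

By the power rule, an antiderivative is F(y) = -6*y**5/5 + y**4/4 + 5*y**2/2.
Then F(4) - F(2) = (-5624/5) - (-122/5) = -5502/5.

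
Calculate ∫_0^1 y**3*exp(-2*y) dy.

3/8 - 19*exp(-2)/8

Integrate by parts 3 times (u = y^3, dv = exp(-2*y) dy).
An antiderivative is F(y) = (-4*y**3 - 6*y**2 - 6*y - 3)*exp(-2*y)/8.
Then F(1) - F(0) = (-19*exp(-2)/8) - (-3/8) = 3/8 - 19*exp(-2)/8.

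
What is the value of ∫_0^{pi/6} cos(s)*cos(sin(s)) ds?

sin(1/2)

Let u = sin(s), so du = cos(s) ds. When s = 0, u = 0; when s = pi/6, u = 1/2.
The integral becomes ∫ cos(u) du from 0 to 1/2, with antiderivative sin(u).
Back in s: F(s) = sin(sin(s)).
Then F(pi/6) - F(0) = (sin(1/2)) - (0) = sin(1/2).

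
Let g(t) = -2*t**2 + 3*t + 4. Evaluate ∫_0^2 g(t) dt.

26/3

By the power rule, an antiderivative is F(t) = -2*t**3/3 + 3*t**2/2 + 4*t.
Then F(2) - F(0) = (26/3) - (0) = 26/3.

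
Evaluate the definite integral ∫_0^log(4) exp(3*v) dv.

Let u = exp(v), so du = exp(v) dv. When v = 0, u = 1; when v = log(4), u = 4.
The integral becomes ∫ u**2 du from 1 to 4, with antiderivative u**3/3.
Back in v: F(v) = exp(3*v)/3.
Then F(log(4)) - F(0) = (64/3) - (1/3) = 21.

21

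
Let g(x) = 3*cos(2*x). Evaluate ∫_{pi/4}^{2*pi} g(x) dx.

-3/2

An antiderivative is F(x) = 3*sin(2*x)/2.
Then F(2*pi) - F(pi/4) = (0) - (3/2) = -3/2.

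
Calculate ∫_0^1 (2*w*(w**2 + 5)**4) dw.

Let u = w**2 + 5, so du = 2*w dw. When w = 0, u = 5; when w = 1, u = 6.
The integral becomes ∫ u**4 du from 5 to 6, with antiderivative u**5/5.
Back in w: F(w) = (w**2 + 5)**5/5.
Then F(1) - F(0) = (7776/5) - (625) = 4651/5.

4651/5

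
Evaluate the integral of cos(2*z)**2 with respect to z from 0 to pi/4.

Use the identity cos^2(2*z) = (1 + cos(4*z))/2.
An antiderivative is F(z) = z/2 + sin(4*z)/8.
Then F(pi/4) - F(0) = (pi/8) - (0) = pi/8.

pi/8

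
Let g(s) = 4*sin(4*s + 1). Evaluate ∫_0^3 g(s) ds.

Let u = 4*s + 1, so du = 4 ds. When s = 0, u = 1; when s = 3, u = 13.
The integral becomes ∫ sin(u) du from 1 to 13, with antiderivative -cos(u).
Back in s: F(s) = -cos(4*s + 1).
Then F(3) - F(0) = (-cos(13)) - (-cos(1)) = -cos(13) + cos(1).

-cos(13) + cos(1)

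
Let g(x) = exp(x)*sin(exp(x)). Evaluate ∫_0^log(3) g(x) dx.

cos(1) - cos(3)

Let u = exp(x), so du = exp(x) dx. When x = 0, u = 1; when x = log(3), u = 3.
The integral becomes ∫ sin(u) du from 1 to 3, with antiderivative -cos(u).
Back in x: F(x) = -cos(exp(x)).
Then F(log(3)) - F(0) = (-cos(3)) - (-cos(1)) = cos(1) - cos(3).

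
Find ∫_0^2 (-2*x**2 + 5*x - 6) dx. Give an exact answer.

By the power rule, an antiderivative is F(x) = -2*x**3/3 + 5*x**2/2 - 6*x.
Then F(2) - F(0) = (-22/3) - (0) = -22/3.

-22/3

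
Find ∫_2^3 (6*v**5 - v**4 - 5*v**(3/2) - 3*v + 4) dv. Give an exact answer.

-18*sqrt(3) + 8*sqrt(2) + 6193/10

By the power rule, an antiderivative is F(v) = v**6 - 2*v**(5/2) - v**5/5 - 3*v**2/2 + 4*v.
Then F(3) - F(2) = (6789/10 - 18*sqrt(3)) - (298/5 - 8*sqrt(2)) = -18*sqrt(3) + 8*sqrt(2) + 6193/10.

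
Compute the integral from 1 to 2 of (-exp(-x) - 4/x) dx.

An antiderivative is F(x) = -4*log(x) + exp(-x).
Then F(2) - F(1) = (-4*log(2) + exp(-2)) - (exp(-1)) = -4*log(2) - exp(-1) + exp(-2).

-4*log(2) - exp(-1) + exp(-2)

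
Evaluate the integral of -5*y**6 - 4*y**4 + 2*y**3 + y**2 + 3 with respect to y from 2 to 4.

By the power rule, an antiderivative is F(y) = -5*y**7/7 - 4*y**5/5 + y**4/2 + y**3/3 + 3*y.
Then F(4) - F(2) = (-1297876/105) - (-10538/105) = -1287338/105.

-1287338/105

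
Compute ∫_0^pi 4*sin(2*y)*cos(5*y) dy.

Use the identity sin(2*y)cos(5*y) = [sin(7*y) + sin(-3*y)]/2.
An antiderivative is F(y) = 2*cos(3*y)/3 - 2*cos(7*y)/7.
Then F(pi) - F(0) = (-8/21) - (8/21) = -16/21.

-16/21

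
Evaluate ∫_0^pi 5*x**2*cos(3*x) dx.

Integrate by parts twice (u = x^2, dv = 5*cos(3*x) dx).
An antiderivative is F(x) = 5*x**2*sin(3*x)/3 + 10*x*cos(3*x)/9 - 10*sin(3*x)/27.
Then F(pi) - F(0) = (-10*pi/9) - (0) = -10*pi/9.

-10*pi/9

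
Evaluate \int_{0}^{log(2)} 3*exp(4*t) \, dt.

45/4

Let u = exp(t), so du = exp(t) dt. When t = 0, u = 1; when t = log(2), u = 2.
The integral becomes 3·∫ u**3 du from 1 to 2, with antiderivative 3*u**4/4.
Back in t: F(t) = 3*exp(4*t)/4.
Then F(log(2)) - F(0) = (12) - (3/4) = 45/4.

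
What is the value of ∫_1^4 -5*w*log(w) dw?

75/4 - 80*log(2)

Integrate by parts once (u = ln w, dv = -5*w dw).
An antiderivative is F(w) = -5*w**2*(2*log(w) - 1)/4.
Then F(4) - F(1) = (20 - 80*log(2)) - (5/4) = 75/4 - 80*log(2).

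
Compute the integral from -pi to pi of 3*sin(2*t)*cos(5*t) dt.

Use the identity sin(2*t)cos(5*t) = [sin(7*t) + sin(-3*t)]/2.
An antiderivative is F(t) = cos(3*t)/2 - 3*cos(7*t)/14.
Then F(pi) - F(-pi) = (-2/7) - (-2/7) = 0.

0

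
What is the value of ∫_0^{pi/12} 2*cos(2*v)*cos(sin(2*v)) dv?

sin(1/2)

Let u = sin(2*v), so du = 2*cos(2*v) dv. When v = 0, u = 0; when v = pi/12, u = 1/2.
The integral becomes ∫ cos(u) du from 0 to 1/2, with antiderivative sin(u).
Back in v: F(v) = sin(sin(2*v)).
Then F(pi/12) - F(0) = (sin(1/2)) - (0) = sin(1/2).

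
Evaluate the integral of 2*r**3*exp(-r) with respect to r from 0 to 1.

12 - 32*exp(-1)

Integrate by parts 3 times (u = r^3, dv = 2*exp(-r) dr).
An antiderivative is F(r) = (-2*r**3 - 6*r**2 - 12*r - 12)*exp(-r).
Then F(1) - F(0) = (-32*exp(-1)) - (-12) = 12 - 32*exp(-1).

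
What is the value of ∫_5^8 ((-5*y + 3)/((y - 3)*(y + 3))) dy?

-3*log(11) - 2*log(5) + 11*log(2)

Factor the denominator: y**2 - 9 = (y + 3)(y - 3).
Partial fractions: (-5*y + 3)/((y - 3)*(y + 3)) = -3/(y + 3) - 2/(y - 3).
An antiderivative is F(y) = -2*log(y - 3) - 3*log(y + 3).
Then F(8) - F(5) = (-3*log(11) - 2*log(5)) - (-11*log(2)) = -3*log(11) - 2*log(5) + 11*log(2).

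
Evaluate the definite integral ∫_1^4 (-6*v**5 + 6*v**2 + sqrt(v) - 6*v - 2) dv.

By the power rule, an antiderivative is F(v) = -v**6 + 2*v**(3/2)/3 + 2*v**3 - 3*v**2 - 2*v.
Then F(4) - F(1) = (-12056/3) - (-10/3) = -12046/3.

-12046/3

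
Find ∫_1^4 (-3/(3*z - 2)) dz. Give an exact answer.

-log(10)

An antiderivative is F(z) = -log(3*z - 2).
Then F(4) - F(1) = (-log(10)) - (0) = -log(10).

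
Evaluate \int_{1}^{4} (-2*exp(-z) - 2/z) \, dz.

An antiderivative is F(z) = -2*log(z) + 2*exp(-z).
Then F(4) - F(1) = (-4*log(2) + 2*exp(-4)) - (2*exp(-1)) = -4*log(2) - 2*exp(-1) + 2*exp(-4).

-4*log(2) - 2*exp(-1) + 2*exp(-4)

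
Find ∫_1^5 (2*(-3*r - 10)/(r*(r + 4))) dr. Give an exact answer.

-4*log(5) - 2*log(3)

Factor the denominator: r**2 + 4*r = (r + 4)r.
Partial fractions: 2*(-3*r - 10)/(r*(r + 4)) = -1/(r + 4) - 5/r.
An antiderivative is F(r) = -5*log(r) - log(r + 4).
Then F(5) - F(1) = (-5*log(5) - 2*log(3)) - (-log(5)) = -4*log(5) - 2*log(3).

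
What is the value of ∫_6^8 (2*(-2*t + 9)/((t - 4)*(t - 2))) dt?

-5*log(3) + 6*log(2)

Factor the denominator: t**2 - 6*t + 8 = (t - 2)(t - 4).
Partial fractions: 2*(-2*t + 9)/((t - 4)*(t - 2)) = -5/(t - 2) + 1/(t - 4).
An antiderivative is F(t) = log(t - 4) - 5*log(t - 2).
Then F(8) - F(6) = (-5*log(3) - 3*log(2)) - (-9*log(2)) = -5*log(3) + 6*log(2).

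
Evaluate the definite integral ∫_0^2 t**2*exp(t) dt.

-2 + 2*exp(2)

Integrate by parts twice (u = t^2, dv = exp(t) dt).
An antiderivative is F(t) = (t**2 - 2*t + 2)*exp(t).
Then F(2) - F(0) = (2*exp(2)) - (2) = -2 + 2*exp(2).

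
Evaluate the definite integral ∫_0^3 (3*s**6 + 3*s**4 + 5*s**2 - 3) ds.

By the power rule, an antiderivative is F(s) = 3*s**7/7 + 3*s**5/5 + 5*s**3/3 - 3*s.
Then F(3) - F(0) = (39168/35) - (0) = 39168/35.

39168/35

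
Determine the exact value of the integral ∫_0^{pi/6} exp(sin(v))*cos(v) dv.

-1 + exp(1/2)

Let u = sin(v), so du = cos(v) dv. When v = 0, u = 0; when v = pi/6, u = 1/2.
The integral becomes ∫ exp(u) du from 0 to 1/2, with antiderivative exp(u).
Back in v: F(v) = exp(sin(v)).
Then F(pi/6) - F(0) = (exp(1/2)) - (1) = -1 + exp(1/2).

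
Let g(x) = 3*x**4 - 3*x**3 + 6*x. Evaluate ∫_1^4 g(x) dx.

By the power rule, an antiderivative is F(x) = 3*x**5/5 - 3*x**4/4 + 3*x**2.
Then F(4) - F(1) = (2352/5) - (57/20) = 9351/20.

9351/20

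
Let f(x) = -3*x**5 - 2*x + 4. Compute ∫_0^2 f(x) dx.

-28

By the power rule, an antiderivative is F(x) = -x**6/2 - x**2 + 4*x.
Then F(2) - F(0) = (-28) - (0) = -28.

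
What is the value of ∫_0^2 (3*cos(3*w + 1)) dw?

Let u = 3*w + 1, so du = 3 dw. When w = 0, u = 1; when w = 2, u = 7.
The integral becomes ∫ cos(u) du from 1 to 7, with antiderivative sin(u).
Back in w: F(w) = sin(3*w + 1).
Then F(2) - F(0) = (sin(7)) - (sin(1)) = -sin(1) + sin(7).

-sin(1) + sin(7)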